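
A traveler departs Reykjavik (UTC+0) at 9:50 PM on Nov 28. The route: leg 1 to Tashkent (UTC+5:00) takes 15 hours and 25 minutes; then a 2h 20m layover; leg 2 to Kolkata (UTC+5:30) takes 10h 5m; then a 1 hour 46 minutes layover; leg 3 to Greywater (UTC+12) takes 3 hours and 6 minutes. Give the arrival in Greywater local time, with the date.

Reykjavik is at UTC+0, so departure is already 9:50 PM UTC on Nov 28.
Add 15 hours and 25 minutes leg 1 → 1:15 PM UTC (Nov 29).
Add 2 hours 20 minutes layover in Tashkent → 3:35 PM UTC.
Add 10 hours 5 minutes leg 2 → 1:40 AM UTC (Nov 30).
Add 1 hour and 46 minutes layover in Kolkata → 3:26 AM UTC.
Add 3 hours and 6 minutes leg 3 → 6:32 AM UTC.
Greywater is UTC+12:00, so local arrival = 6:32 AM + 12:00 = 6:32 PM on Nov 30.

6:32 PM on November 30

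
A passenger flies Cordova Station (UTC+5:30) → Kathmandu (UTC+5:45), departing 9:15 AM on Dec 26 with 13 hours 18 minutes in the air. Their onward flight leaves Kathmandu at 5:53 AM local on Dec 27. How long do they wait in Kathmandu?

7 hours 5 minutes

Convert departure to UTC: 9:15 AM − 5:30 = 3:45 AM UTC on Dec 26.
Add 13 hours 18 minutes flight time → 5:03 PM UTC.
Kathmandu is UTC+5:45, so local arrival = 5:03 PM + 5:45 = 10:48 PM on Dec 26.
Layover = 5:53 AM − 10:48 PM (+1 day) = 7 hours 5 minutes.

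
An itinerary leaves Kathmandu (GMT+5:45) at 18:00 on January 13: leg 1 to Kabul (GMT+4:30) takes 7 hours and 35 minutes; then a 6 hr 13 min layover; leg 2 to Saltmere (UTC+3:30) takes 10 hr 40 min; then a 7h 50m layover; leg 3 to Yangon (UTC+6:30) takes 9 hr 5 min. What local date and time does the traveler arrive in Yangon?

12:08 on Jan 15

Convert departure to UTC: 18:00 − 5:45 = 12:15 UTC on Jan 13.
Add 7 hours 35 minutes leg 1 → 19:50 UTC.
Add 6 hours 13 minutes layover in Kabul → 02:03 UTC (Jan 14).
Add 10 hours and 40 minutes leg 2 → 12:43 UTC.
Add 7 hours 50 minutes layover in Saltmere → 20:33 UTC.
Add 9 hours and 5 minutes leg 3 → 05:38 UTC (Jan 15).
Yangon is UTC+6:30, so local arrival = 05:38 + 6:30 = 12:08 on Jan 15.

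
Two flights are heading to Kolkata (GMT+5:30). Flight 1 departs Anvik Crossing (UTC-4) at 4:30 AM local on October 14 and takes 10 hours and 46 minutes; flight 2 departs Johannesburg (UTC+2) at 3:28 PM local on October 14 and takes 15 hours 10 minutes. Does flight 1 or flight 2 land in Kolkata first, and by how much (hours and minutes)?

the first, by 9 hours 22 minutes

Flight 1 in UTC: 4:30 AM + 4:00 = 8:30 AM on Oct 14.
+10 hours and 46 minutes → arrive 7:16 PM UTC on Oct 14.
Flight 2 in UTC: 3:28 PM − 2:00 = 1:28 PM on Oct 14.
+15 hours 10 minutes → arrive 4:38 AM UTC on Oct 15.
Flight 1 lands earlier by 9 hours 22 minutes.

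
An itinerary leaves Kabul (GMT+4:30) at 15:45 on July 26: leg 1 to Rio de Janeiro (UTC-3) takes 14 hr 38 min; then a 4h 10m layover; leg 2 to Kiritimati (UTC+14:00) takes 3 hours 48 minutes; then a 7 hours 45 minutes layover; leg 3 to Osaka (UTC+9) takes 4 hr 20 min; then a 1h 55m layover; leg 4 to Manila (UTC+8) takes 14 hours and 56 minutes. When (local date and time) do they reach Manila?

22:47 on July 28

Convert departure to UTC: 15:45 − 4:30 = 11:15 UTC on Jul 26.
Add 14 hours and 38 minutes leg 1 → 01:53 UTC (Jul 27).
Add 4 hours and 10 minutes layover in Rio de Janeiro → 06:03 UTC.
Add 3 hours and 48 minutes leg 2 → 09:51 UTC.
Add 7 hours 45 minutes layover in Kiritimati → 17:36 UTC.
Add 4 hours 20 minutes leg 3 → 21:56 UTC.
Add 1 hour 55 minutes layover in Osaka → 23:51 UTC.
Add 14 hours 56 minutes leg 4 → 14:47 UTC (Jul 28).
Manila is UTC+8:00, so local arrival = 14:47 + 8:00 = 22:47 on Jul 28.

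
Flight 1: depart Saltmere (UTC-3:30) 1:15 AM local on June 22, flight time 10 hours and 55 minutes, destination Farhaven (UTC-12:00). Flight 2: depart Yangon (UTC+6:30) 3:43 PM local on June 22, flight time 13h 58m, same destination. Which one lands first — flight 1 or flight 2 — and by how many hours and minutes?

Flight 1 in UTC: 1:15 AM + 3:30 = 4:45 AM on Jun 22.
+10 hours and 55 minutes → arrive 3:40 PM UTC on Jun 22.
Flight 2 in UTC: 3:43 PM − 6:30 = 9:13 AM on Jun 22.
+13 hours and 58 minutes → arrive 11:11 PM UTC on Jun 22.
Flight 1 lands earlier by 7 hours 31 minutes.

the first, by 7 hours 31 minutes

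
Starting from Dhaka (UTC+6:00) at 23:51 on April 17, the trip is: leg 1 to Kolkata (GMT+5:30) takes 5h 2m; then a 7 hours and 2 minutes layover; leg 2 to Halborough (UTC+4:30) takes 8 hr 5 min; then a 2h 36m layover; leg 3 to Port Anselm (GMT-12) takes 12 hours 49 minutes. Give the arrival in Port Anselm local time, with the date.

17:25 on April 18

Convert departure to UTC: 23:51 − 6:00 = 17:51 UTC on Apr 17.
Add 5 hours and 2 minutes leg 1 → 22:53 UTC.
Add 7 hours 2 minutes layover in Kolkata → 05:55 UTC (Apr 18).
Add 8 hours and 5 minutes leg 2 → 14:00 UTC.
Add 2 hours and 36 minutes layover in Halborough → 16:36 UTC.
Add 12 hours 49 minutes leg 3 → 05:25 UTC (Apr 19).
Port Anselm is UTC−12:00, so local arrival = 05:25 − 12:00 = 17:25 on Apr 18.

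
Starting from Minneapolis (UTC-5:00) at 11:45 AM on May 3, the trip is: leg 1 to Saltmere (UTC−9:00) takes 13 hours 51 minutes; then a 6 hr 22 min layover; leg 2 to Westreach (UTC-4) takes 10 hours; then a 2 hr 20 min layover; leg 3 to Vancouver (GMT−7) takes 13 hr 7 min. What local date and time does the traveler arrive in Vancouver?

7:25 AM on May 5

Convert departure to UTC: 11:45 AM + 5:00 = 4:45 PM UTC on May 3.
Add 13 hours and 51 minutes leg 1 → 6:36 AM UTC (May 4).
Add 6 hours and 22 minutes layover in Saltmere → 12:58 PM UTC.
Add 10 hours leg 2 → 10:58 PM UTC.
Add 2 hours 20 minutes layover in Westreach → 1:18 AM UTC (May 5).
Add 13 hours 7 minutes leg 3 → 2:25 PM UTC.
Vancouver is UTC−7:00, so local arrival = 2:25 PM − 7:00 = 7:25 AM on May 5.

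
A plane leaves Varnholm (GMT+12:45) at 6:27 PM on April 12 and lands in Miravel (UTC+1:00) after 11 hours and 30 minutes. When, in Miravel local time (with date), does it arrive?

Convert departure to UTC: 6:27 PM − 12:45 = 5:42 AM UTC on Apr 12.
Add 11 hours 30 minutes travel time → 5:12 PM UTC.
Miravel is UTC+1:00, so local arrival = 5:12 PM + 1:00 = 6:12 PM on Apr 12.

6:12 PM on Apr 12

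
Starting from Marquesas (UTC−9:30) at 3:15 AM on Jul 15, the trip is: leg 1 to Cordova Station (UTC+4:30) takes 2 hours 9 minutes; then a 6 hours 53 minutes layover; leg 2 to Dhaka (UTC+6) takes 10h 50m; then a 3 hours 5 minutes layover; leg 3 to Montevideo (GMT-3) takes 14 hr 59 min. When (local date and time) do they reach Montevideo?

Convert departure to UTC: 3:15 AM + 9:30 = 12:45 PM UTC on Jul 15.
Add 2 hours and 9 minutes leg 1 → 2:54 PM UTC.
Add 6 hours 53 minutes layover in Cordova Station → 9:47 PM UTC.
Add 10 hours and 50 minutes leg 2 → 8:37 AM UTC (Jul 16).
Add 3 hours and 5 minutes layover in Dhaka → 11:42 AM UTC.
Add 14 hours 59 minutes leg 3 → 2:41 AM UTC (Jul 17).
Montevideo is UTC−3:00, so local arrival = 2:41 AM − 3:00 = 11:41 PM on Jul 16.

11:41 PM on July 16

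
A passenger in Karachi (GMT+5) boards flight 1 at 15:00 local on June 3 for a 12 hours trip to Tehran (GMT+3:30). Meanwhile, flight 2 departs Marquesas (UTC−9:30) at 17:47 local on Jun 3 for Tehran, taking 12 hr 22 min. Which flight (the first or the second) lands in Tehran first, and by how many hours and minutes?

the first, by 17 hours 39 minutes

Flight 1 in UTC: 15:00 − 5:00 = 10:00 on Jun 3.
+12 hours → arrive 22:00 UTC on Jun 3.
Flight 2 in UTC: 17:47 + 9:30 = 03:17 on Jun 4.
+12 hours 22 minutes → arrive 15:39 UTC on Jun 4.
Flight 1 lands earlier by 17 hours 39 minutes.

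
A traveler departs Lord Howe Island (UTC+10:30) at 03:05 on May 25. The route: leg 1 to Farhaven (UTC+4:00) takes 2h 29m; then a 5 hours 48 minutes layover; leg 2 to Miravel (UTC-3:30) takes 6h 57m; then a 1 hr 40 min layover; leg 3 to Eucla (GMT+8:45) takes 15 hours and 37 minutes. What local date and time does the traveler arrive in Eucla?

09:51 on May 26

Convert departure to UTC: 03:05 − 10:30 = 16:35 UTC on May 24.
Add 2 hours and 29 minutes leg 1 → 19:04 UTC.
Add 5 hours 48 minutes layover in Farhaven → 00:52 UTC (May 25).
Add 6 hours and 57 minutes leg 2 → 07:49 UTC.
Add 1 hour 40 minutes layover in Miravel → 09:29 UTC.
Add 15 hours 37 minutes leg 3 → 01:06 UTC (May 26).
Eucla is UTC+8:45, so local arrival = 01:06 + 8:45 = 09:51 on May 26.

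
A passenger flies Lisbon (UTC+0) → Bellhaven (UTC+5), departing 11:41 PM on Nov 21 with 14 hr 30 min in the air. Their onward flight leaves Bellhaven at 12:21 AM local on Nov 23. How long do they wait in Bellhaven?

5 hours 10 minutes

Lisbon is at UTC+0, so departure is already 11:41 PM UTC on Nov 21.
Add 14 hours 30 minutes flight time → 2:11 PM UTC (Nov 22).
Bellhaven is UTC+5:00, so local arrival = 2:11 PM + 5:00 = 7:11 PM on Nov 22.
Layover = 12:21 AM − 7:11 PM (+1 day) = 5 hours 10 minutes.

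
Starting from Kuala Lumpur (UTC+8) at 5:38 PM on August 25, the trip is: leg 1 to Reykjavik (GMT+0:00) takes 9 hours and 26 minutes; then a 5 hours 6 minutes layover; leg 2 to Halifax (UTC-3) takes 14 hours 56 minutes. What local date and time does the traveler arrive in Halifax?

12:06 PM on Aug 26

Convert departure to UTC: 5:38 PM − 8:00 = 9:38 AM UTC on Aug 25.
Add 9 hours and 26 minutes leg 1 → 7:04 PM UTC.
Add 5 hours and 6 minutes layover in Reykjavik → 12:10 AM UTC (Aug 26).
Add 14 hours 56 minutes leg 2 → 3:06 PM UTC.
Halifax is UTC−3:00, so local arrival = 3:06 PM − 3:00 = 12:06 PM on Aug 26.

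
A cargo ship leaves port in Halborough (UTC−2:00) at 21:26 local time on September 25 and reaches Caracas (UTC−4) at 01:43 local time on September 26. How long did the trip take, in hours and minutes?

6 hours 17 minutes

Departure in UTC: 21:26 + 2:00 = 23:26 on Sep 25.
Arrival in UTC: 01:43 + 4:00 = 05:43 on Sep 26.
Elapsed = 05:43 − 23:26 (+1 day) = 6 hours 17 minutes.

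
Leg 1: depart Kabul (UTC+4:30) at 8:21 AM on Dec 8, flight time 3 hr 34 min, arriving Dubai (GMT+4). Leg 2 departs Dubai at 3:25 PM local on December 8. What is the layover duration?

Convert departure to UTC: 8:21 AM − 4:30 = 3:51 AM UTC on Dec 8.
Add 3 hours 34 minutes flight time → 7:25 AM UTC.
Dubai is UTC+4:00, so local arrival = 7:25 AM + 4:00 = 11:25 AM on Dec 8.
Layover = 3:25 PM − 11:25 AM = 4 hours.

4 hours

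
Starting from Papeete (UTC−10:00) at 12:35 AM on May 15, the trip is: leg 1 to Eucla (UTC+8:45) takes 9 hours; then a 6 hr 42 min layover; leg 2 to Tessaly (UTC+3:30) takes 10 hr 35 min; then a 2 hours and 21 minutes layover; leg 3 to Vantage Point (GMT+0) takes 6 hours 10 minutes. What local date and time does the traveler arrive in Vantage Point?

9:23 PM on May 16

Convert departure to UTC: 12:35 AM + 10:00 = 10:35 AM UTC on May 15.
Add 9 hours leg 1 → 7:35 PM UTC.
Add 6 hours 42 minutes layover in Eucla → 2:17 AM UTC (May 16).
Add 10 hours and 35 minutes leg 2 → 12:52 PM UTC.
Add 2 hours 21 minutes layover in Tessaly → 3:13 PM UTC.
Add 6 hours and 10 minutes leg 3 → 9:23 PM UTC.
Vantage Point is UTC+0, so local arrival is the same: 9:23 PM on May 16.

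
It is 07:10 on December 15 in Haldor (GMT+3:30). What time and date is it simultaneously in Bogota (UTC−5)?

In UTC: 07:10 − 3:30 = 03:40 on Dec 15.
Bogota is UTC−5:00: 03:40 − 5:00 = 22:40 on Dec 14.

22:40 on December 14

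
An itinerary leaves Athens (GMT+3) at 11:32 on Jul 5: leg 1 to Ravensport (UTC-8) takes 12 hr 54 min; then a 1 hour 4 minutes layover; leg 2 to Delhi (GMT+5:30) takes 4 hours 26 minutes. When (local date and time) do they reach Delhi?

08:26 on Jul 6

Convert departure to UTC: 11:32 − 3:00 = 08:32 UTC on Jul 5.
Add 12 hours 54 minutes leg 1 → 21:26 UTC.
Add 1 hour and 4 minutes layover in Ravensport → 22:30 UTC.
Add 4 hours and 26 minutes leg 2 → 02:56 UTC (Jul 6).
Delhi is UTC+5:30, so local arrival = 02:56 + 5:30 = 08:26 on Jul 6.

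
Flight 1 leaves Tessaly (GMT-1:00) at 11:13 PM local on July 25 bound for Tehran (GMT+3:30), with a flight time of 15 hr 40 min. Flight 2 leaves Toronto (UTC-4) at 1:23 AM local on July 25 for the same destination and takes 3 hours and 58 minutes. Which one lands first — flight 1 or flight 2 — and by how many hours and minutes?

Flight 1 in UTC: 11:13 PM + 1:00 = 12:13 AM on Jul 26.
+15 hours and 40 minutes → arrive 3:53 PM UTC on Jul 26.
Flight 2 in UTC: 1:23 AM + 4:00 = 5:23 AM on Jul 25.
+3 hours and 58 minutes → arrive 9:21 AM UTC on Jul 25.
Flight 2 lands earlier by 30 hours 32 minutes.

the second, by 30 hours 32 minutes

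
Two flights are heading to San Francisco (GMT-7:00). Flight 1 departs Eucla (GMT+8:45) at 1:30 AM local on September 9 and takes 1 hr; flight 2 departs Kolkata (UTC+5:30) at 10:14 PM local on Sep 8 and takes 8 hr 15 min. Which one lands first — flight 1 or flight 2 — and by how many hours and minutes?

Flight 1 in UTC: 1:30 AM − 8:45 = 4:45 PM on Sep 8.
+1 hour → arrive 5:45 PM UTC on Sep 8.
Flight 2 in UTC: 10:14 PM − 5:30 = 4:44 PM on Sep 8.
+8 hours 15 minutes → arrive 12:59 AM UTC on Sep 9.
Flight 1 lands earlier by 7 hours 14 minutes.

the first, by 7 hours 14 minutes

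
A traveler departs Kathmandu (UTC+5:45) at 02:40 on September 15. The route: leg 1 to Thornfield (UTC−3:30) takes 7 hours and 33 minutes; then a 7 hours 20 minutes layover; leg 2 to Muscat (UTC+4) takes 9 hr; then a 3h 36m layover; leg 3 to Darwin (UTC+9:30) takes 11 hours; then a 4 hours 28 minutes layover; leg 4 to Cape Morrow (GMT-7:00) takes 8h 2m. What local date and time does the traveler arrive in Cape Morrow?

16:54 on September 16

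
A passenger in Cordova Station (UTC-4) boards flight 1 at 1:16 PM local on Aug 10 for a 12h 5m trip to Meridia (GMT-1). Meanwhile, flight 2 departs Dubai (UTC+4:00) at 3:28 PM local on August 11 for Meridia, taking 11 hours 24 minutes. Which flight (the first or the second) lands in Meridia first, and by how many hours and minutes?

Flight 1 in UTC: 1:16 PM + 4:00 = 5:16 PM on Aug 10.
+12 hours and 5 minutes → arrive 5:21 AM UTC on Aug 11.
Flight 2 in UTC: 3:28 PM − 4:00 = 11:28 AM on Aug 11.
+11 hours 24 minutes → arrive 10:52 PM UTC on Aug 11.
Flight 1 lands earlier by 17 hours 31 minutes.

the first, by 17 hours 31 minutes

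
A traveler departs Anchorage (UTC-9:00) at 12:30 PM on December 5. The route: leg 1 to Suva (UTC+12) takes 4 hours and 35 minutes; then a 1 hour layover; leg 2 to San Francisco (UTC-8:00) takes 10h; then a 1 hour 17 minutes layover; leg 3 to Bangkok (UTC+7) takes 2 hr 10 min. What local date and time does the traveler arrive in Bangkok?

11:32 PM on Dec 6

Convert departure to UTC: 12:30 PM + 9:00 = 9:30 PM UTC on Dec 5.
Add 4 hours and 35 minutes leg 1 → 2:05 AM UTC (Dec 6).
Add 1 hour layover in Suva → 3:05 AM UTC.
Add 10 hours leg 2 → 1:05 PM UTC.
Add 1 hour and 17 minutes layover in San Francisco → 2:22 PM UTC.
Add 2 hours 10 minutes leg 3 → 4:32 PM UTC.
Bangkok is UTC+7:00, so local arrival = 4:32 PM + 7:00 = 11:32 PM on Dec 6.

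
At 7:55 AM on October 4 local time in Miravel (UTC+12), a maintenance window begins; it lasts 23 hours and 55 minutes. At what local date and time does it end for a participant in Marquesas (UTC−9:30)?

10:20 AM on Oct 4

Convert start to UTC: 7:55 AM − 12:00 = 7:55 PM UTC on Oct 3.
Add 23 hours and 55 minutes duration → 7:50 PM UTC (Oct 4).
Marquesas is UTC−9:30, so local end time = 7:50 PM − 9:30 = 10:20 AM on Oct 4.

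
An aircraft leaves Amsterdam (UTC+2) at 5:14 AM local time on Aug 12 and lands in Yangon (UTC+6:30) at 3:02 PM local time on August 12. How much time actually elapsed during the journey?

Departure in UTC: 5:14 AM − 2:00 = 3:14 AM on Aug 12.
Arrival in UTC: 3:02 PM − 6:30 = 8:32 AM on Aug 12.
Elapsed = 8:32 AM − 3:14 AM = 5 hours 18 minutes.

5 hours 18 minutes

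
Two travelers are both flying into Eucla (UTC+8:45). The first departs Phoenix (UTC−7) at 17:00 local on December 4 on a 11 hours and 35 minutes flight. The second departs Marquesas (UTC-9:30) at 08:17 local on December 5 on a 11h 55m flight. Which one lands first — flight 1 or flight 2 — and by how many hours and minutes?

Flight 1 in UTC: 17:00 + 7:00 = 00:00 on Dec 5.
+11 hours 35 minutes → arrive 11:35 UTC on Dec 5.
Flight 2 in UTC: 08:17 + 9:30 = 17:47 on Dec 5.
+11 hours 55 minutes → arrive 05:42 UTC on Dec 6.
Flight 1 lands earlier by 18 hours 7 minutes.

the first, by 18 hours 7 minutes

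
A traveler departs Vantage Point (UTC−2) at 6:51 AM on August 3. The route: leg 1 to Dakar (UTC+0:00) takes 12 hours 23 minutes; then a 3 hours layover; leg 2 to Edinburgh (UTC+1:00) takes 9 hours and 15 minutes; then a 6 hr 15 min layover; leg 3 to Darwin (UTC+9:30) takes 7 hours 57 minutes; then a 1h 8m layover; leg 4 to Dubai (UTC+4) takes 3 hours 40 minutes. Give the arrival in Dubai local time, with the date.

Convert departure to UTC: 6:51 AM + 2:00 = 8:51 AM UTC on Aug 3.
Add 12 hours and 23 minutes leg 1 → 9:14 PM UTC.
Add 3 hours layover in Dakar → 12:14 AM UTC (Aug 4).
Add 9 hours and 15 minutes leg 2 → 9:29 AM UTC.
Add 6 hours 15 minutes layover in Edinburgh → 3:44 PM UTC.
Add 7 hours and 57 minutes leg 3 → 11:41 PM UTC.
Add 1 hour and 8 minutes layover in Darwin → 12:49 AM UTC (Aug 5).
Add 3 hours and 40 minutes leg 4 → 4:29 AM UTC.
Dubai is UTC+4:00, so local arrival = 4:29 AM + 4:00 = 8:29 AM on Aug 5.

8:29 AM on August 5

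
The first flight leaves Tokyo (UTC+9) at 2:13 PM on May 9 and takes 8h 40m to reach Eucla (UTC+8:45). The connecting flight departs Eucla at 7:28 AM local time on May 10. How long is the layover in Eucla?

8 hours 50 minutes

Convert departure to UTC: 2:13 PM − 9:00 = 5:13 AM UTC on May 9.
Add 8 hours and 40 minutes flight time → 1:53 PM UTC.
Eucla is UTC+8:45, so local arrival = 1:53 PM + 8:45 = 10:38 PM on May 9.
Layover = 7:28 AM − 10:38 PM (+1 day) = 8 hours 50 minutes.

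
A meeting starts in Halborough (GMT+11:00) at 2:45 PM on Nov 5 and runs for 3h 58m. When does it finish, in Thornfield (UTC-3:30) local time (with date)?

Convert start to UTC: 2:45 PM − 11:00 = 3:45 AM UTC on Nov 5.
Add 3 hours and 58 minutes duration → 7:43 AM UTC.
Thornfield is UTC−3:30, so local end time = 7:43 AM − 3:30 = 4:13 AM on Nov 5.

4:13 AM on Nov 5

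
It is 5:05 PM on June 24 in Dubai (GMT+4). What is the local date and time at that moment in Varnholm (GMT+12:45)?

1:50 AM on Jun 25

Varnholm is 8:45 ahead of Dubai.
Shift by the zone difference: 5:05 PM + 8:45 = 1:50 AM on Jun 25 in Varnholm.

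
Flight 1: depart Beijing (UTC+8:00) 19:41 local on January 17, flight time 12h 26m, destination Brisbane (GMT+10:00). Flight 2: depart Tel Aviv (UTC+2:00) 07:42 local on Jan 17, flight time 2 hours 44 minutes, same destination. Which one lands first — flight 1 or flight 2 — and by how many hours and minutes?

Flight 1 in UTC: 19:41 − 8:00 = 11:41 on Jan 17.
+12 hours 26 minutes → arrive 00:07 UTC on Jan 18.
Flight 2 in UTC: 07:42 − 2:00 = 05:42 on Jan 17.
+2 hours 44 minutes → arrive 08:26 UTC on Jan 17.
Flight 2 lands earlier by 15 hours 41 minutes.

the second, by 15 hours 41 minutes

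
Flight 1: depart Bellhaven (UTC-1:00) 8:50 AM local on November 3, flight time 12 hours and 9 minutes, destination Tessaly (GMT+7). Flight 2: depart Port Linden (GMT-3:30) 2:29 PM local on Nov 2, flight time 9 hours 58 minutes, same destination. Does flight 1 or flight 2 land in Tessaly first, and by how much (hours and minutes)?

Flight 1 in UTC: 8:50 AM + 1:00 = 9:50 AM on Nov 3.
+12 hours 9 minutes → arrive 9:59 PM UTC on Nov 3.
Flight 2 in UTC: 2:29 PM + 3:30 = 5:59 PM on Nov 2.
+9 hours and 58 minutes → arrive 3:57 AM UTC on Nov 3.
Flight 2 lands earlier by 18 hours 2 minutes.

the second, by 18 hours 2 minutes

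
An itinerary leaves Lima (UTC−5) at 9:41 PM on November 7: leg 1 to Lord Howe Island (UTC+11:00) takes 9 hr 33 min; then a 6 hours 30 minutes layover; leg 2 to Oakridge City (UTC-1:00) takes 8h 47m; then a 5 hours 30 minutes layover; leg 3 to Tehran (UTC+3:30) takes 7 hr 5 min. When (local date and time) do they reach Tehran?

Convert departure to UTC: 9:41 PM + 5:00 = 2:41 AM UTC on Nov 8.
Add 9 hours 33 minutes leg 1 → 12:14 PM UTC.
Add 6 hours 30 minutes layover in Lord Howe Island → 6:44 PM UTC.
Add 8 hours and 47 minutes leg 2 → 3:31 AM UTC (Nov 9).
Add 5 hours and 30 minutes layover in Oakridge City → 9:01 AM UTC.
Add 7 hours 5 minutes leg 3 → 4:06 PM UTC.
Tehran is UTC+3:30, so local arrival = 4:06 PM + 3:30 = 7:36 PM on Nov 9.

7:36 PM on November 9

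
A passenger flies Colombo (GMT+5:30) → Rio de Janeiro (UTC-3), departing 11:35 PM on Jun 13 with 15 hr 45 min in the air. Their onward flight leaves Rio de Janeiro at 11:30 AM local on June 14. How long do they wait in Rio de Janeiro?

Convert departure to UTC: 11:35 PM − 5:30 = 6:05 PM UTC on Jun 13.
Add 15 hours 45 minutes flight time → 9:50 AM UTC (Jun 14).
Rio de Janeiro is UTC−3:00, so local arrival = 9:50 AM − 3:00 = 6:50 AM on Jun 14.
Layover = 11:30 AM − 6:50 AM = 4 hours 40 minutes.

4 hours 40 minutes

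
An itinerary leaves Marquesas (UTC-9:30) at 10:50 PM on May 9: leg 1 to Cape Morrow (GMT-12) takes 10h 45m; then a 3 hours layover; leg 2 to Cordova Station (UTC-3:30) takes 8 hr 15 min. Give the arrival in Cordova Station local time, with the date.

2:50 AM on May 11

Convert departure to UTC: 10:50 PM + 9:30 = 8:20 AM UTC on May 10.
Add 10 hours 45 minutes leg 1 → 7:05 PM UTC.
Add 3 hours layover in Cape Morrow → 10:05 PM UTC.
Add 8 hours 15 minutes leg 2 → 6:20 AM UTC (May 11).
Cordova Station is UTC−3:30, so local arrival = 6:20 AM − 3:30 = 2:50 AM on May 11.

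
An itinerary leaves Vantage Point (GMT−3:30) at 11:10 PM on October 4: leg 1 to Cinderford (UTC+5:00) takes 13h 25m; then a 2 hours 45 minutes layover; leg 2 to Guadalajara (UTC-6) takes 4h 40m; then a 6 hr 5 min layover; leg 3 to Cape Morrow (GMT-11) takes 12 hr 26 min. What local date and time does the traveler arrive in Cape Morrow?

Convert departure to UTC: 11:10 PM + 3:30 = 2:40 AM UTC on Oct 5.
Add 13 hours 25 minutes leg 1 → 4:05 PM UTC.
Add 2 hours and 45 minutes layover in Cinderford → 6:50 PM UTC.
Add 4 hours and 40 minutes leg 2 → 11:30 PM UTC.
Add 6 hours 5 minutes layover in Guadalajara → 5:35 AM UTC (Oct 6).
Add 12 hours 26 minutes leg 3 → 6:01 PM UTC.
Cape Morrow is UTC−11:00, so local arrival = 6:01 PM − 11:00 = 7:01 AM on Oct 6.

7:01 AM on Oct 6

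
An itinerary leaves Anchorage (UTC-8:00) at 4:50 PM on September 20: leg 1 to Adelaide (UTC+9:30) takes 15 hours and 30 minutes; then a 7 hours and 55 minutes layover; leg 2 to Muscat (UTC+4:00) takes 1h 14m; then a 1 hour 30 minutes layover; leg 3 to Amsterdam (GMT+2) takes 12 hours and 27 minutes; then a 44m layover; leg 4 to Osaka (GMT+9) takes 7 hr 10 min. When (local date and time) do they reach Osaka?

8:20 AM on Sep 23

Convert departure to UTC: 4:50 PM + 8:00 = 12:50 AM UTC on Sep 21.
Add 15 hours and 30 minutes leg 1 → 4:20 PM UTC.
Add 7 hours and 55 minutes layover in Adelaide → 12:15 AM UTC (Sep 22).
Add 1 hour and 14 minutes leg 2 → 1:29 AM UTC.
Add 1 hour 30 minutes layover in Muscat → 2:59 AM UTC.
Add 12 hours 27 minutes leg 3 → 3:26 PM UTC.
Add 44 minutes layover in Amsterdam → 4:10 PM UTC.
Add 7 hours and 10 minutes leg 4 → 11:20 PM UTC.
Osaka is UTC+9:00, so local arrival = 11:20 PM + 9:00 = 8:20 AM on Sep 23.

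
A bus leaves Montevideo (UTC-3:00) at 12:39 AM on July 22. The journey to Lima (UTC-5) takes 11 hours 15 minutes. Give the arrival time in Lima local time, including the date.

Convert departure to UTC: 12:39 AM + 3:00 = 3:39 AM UTC on Jul 22.
Add 11 hours and 15 minutes travel time → 2:54 PM UTC.
Lima is UTC−5:00, so local arrival = 2:54 PM − 5:00 = 9:54 AM on Jul 22.

9:54 AM on July 22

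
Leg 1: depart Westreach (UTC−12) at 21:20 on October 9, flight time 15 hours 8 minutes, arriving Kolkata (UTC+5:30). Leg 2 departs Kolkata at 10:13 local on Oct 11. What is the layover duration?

Convert departure to UTC: 21:20 + 12:00 = 09:20 UTC on Oct 10.
Add 15 hours 8 minutes flight time → 00:28 UTC (Oct 11).
Kolkata is UTC+5:30, so local arrival = 00:28 + 5:30 = 05:58 on Oct 11.
Layover = 10:13 − 05:58 = 4 hours 15 minutes.

4 hours 15 minutes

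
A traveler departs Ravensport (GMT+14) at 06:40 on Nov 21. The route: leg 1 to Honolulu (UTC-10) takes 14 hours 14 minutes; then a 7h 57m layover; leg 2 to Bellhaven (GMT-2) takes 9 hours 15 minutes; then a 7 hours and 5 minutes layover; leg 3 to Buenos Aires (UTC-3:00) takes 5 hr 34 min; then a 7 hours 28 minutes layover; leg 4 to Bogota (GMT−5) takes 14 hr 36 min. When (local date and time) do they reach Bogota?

05:49 on Nov 23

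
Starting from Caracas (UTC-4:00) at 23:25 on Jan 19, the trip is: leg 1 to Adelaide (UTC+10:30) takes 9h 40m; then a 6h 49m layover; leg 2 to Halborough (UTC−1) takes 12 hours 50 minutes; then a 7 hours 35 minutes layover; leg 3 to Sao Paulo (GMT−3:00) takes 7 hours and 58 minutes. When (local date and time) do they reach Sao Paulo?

21:17 on January 21

Convert departure to UTC: 23:25 + 4:00 = 03:25 UTC on Jan 20.
Add 9 hours 40 minutes leg 1 → 13:05 UTC.
Add 6 hours 49 minutes layover in Adelaide → 19:54 UTC.
Add 12 hours 50 minutes leg 2 → 08:44 UTC (Jan 21).
Add 7 hours 35 minutes layover in Halborough → 16:19 UTC.
Add 7 hours and 58 minutes leg 3 → 00:17 UTC (Jan 22).
Sao Paulo is UTC−3:00, so local arrival = 00:17 − 3:00 = 21:17 on Jan 21.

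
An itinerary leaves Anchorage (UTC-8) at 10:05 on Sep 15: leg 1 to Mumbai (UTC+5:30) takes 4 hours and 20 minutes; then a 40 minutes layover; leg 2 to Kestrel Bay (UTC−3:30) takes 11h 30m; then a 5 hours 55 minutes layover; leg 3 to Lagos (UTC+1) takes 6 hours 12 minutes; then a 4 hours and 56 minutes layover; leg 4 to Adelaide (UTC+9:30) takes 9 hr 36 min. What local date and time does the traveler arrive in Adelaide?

Convert departure to UTC: 10:05 + 8:00 = 18:05 UTC on Sep 15.
Add 4 hours 20 minutes leg 1 → 22:25 UTC.
Add 40 minutes layover in Mumbai → 23:05 UTC.
Add 11 hours 30 minutes leg 2 → 10:35 UTC (Sep 16).
Add 5 hours and 55 minutes layover in Kestrel Bay → 16:30 UTC.
Add 6 hours and 12 minutes leg 3 → 22:42 UTC.
Add 4 hours and 56 minutes layover in Lagos → 03:38 UTC (Sep 17).
Add 9 hours and 36 minutes leg 4 → 13:14 UTC.
Adelaide is UTC+9:30, so local arrival = 13:14 + 9:30 = 22:44 on Sep 17.

22:44 on September 17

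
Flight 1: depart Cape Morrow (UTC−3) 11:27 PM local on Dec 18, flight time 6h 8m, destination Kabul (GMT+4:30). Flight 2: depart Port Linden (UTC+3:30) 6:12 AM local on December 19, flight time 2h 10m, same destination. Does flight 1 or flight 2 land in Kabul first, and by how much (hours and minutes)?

the second, by 3 hours 43 minutes

Flight 1 in UTC: 11:27 PM + 3:00 = 2:27 AM on Dec 19.
+6 hours 8 minutes → arrive 8:35 AM UTC on Dec 19.
Flight 2 in UTC: 6:12 AM − 3:30 = 2:42 AM on Dec 19.
+2 hours and 10 minutes → arrive 4:52 AM UTC on Dec 19.
Flight 2 lands earlier by 3 hours 43 minutes.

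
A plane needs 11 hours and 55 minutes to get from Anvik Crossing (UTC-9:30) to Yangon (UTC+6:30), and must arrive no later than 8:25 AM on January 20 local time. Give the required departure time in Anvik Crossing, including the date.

Target arrival in UTC: 8:25 AM − 6:30 = 1:55 AM on Jan 20.
Subtract 11 hours 55 minutes → departure 2:00 PM UTC on Jan 19.
Anvik Crossing is UTC−9:30: 2:00 PM − 9:30 = 4:30 AM on Jan 19.

4:30 AM on Jan 19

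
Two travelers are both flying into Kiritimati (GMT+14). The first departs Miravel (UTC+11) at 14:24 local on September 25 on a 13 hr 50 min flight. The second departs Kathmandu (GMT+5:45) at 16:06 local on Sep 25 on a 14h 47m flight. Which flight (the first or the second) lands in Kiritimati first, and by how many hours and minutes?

Flight 1 in UTC: 14:24 − 11:00 = 03:24 on Sep 25.
+13 hours and 50 minutes → arrive 17:14 UTC on Sep 25.
Flight 2 in UTC: 16:06 − 5:45 = 10:21 on Sep 25.
+14 hours 47 minutes → arrive 01:08 UTC on Sep 26.
Flight 1 lands earlier by 7 hours 54 minutes.

the first, by 7 hours 54 minutes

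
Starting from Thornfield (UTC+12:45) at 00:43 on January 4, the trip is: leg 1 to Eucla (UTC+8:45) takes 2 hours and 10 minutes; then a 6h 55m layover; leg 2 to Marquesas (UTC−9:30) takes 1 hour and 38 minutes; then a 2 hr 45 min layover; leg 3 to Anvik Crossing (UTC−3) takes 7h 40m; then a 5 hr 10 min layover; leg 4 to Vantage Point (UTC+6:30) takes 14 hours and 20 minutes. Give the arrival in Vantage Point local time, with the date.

Convert departure to UTC: 00:43 − 12:45 = 11:58 UTC on Jan 3.
Add 2 hours 10 minutes leg 1 → 14:08 UTC.
Add 6 hours 55 minutes layover in Eucla → 21:03 UTC.
Add 1 hour and 38 minutes leg 2 → 22:41 UTC.
Add 2 hours 45 minutes layover in Marquesas → 01:26 UTC (Jan 4).
Add 7 hours and 40 minutes leg 3 → 09:06 UTC.
Add 5 hours 10 minutes layover in Anvik Crossing → 14:16 UTC.
Add 14 hours and 20 minutes leg 4 → 04:36 UTC (Jan 5).
Vantage Point is UTC+6:30, so local arrival = 04:36 + 6:30 = 11:06 on Jan 5.

11:06 on Jan 5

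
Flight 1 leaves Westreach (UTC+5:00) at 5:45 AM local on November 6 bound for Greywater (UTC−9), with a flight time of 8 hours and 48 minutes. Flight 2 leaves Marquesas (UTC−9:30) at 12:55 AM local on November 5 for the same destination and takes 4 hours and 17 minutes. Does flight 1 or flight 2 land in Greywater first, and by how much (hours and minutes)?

Flight 1 in UTC: 5:45 AM − 5:00 = 12:45 AM on Nov 6.
+8 hours 48 minutes → arrive 9:33 AM UTC on Nov 6.
Flight 2 in UTC: 12:55 AM + 9:30 = 10:25 AM on Nov 5.
+4 hours 17 minutes → arrive 2:42 PM UTC on Nov 5.
Flight 2 lands earlier by 18 hours 51 minutes.

the second, by 18 hours 51 minutes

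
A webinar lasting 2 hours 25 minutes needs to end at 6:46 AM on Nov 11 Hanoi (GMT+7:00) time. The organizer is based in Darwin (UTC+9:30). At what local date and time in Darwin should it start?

6:51 AM on November 11

Target end time in UTC: 6:46 AM − 7:00 = 11:46 PM on Nov 10.
Subtract 2 hours and 25 minutes → start 9:21 PM UTC on Nov 10.
Darwin is UTC+9:30: 9:21 PM + 9:30 = 6:51 AM on Nov 11.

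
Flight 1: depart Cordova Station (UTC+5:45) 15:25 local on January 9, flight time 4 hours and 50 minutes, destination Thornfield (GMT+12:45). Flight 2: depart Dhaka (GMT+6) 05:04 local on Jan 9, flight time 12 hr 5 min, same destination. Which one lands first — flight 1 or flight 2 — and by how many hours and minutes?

Flight 1 in UTC: 15:25 − 5:45 = 09:40 on Jan 9.
+4 hours 50 minutes → arrive 14:30 UTC on Jan 9.
Flight 2 in UTC: 05:04 − 6:00 = 23:04 on Jan 8.
+12 hours 5 minutes → arrive 11:09 UTC on Jan 9.
Flight 2 lands earlier by 3 hours 21 minutes.

the second, by 3 hours 21 minutes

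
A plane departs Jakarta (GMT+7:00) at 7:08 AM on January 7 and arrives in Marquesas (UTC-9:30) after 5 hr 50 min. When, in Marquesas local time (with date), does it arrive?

Convert departure to UTC: 7:08 AM − 7:00 = 12:08 AM UTC on Jan 7.
Add 5 hours 50 minutes travel time → 5:58 AM UTC.
Marquesas is UTC−9:30, so local arrival = 5:58 AM − 9:30 = 8:28 PM on Jan 6.

8:28 PM on January 6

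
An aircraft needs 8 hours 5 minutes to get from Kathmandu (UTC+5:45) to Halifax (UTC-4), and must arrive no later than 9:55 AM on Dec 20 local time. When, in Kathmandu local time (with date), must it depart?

Target arrival in UTC: 9:55 AM + 4:00 = 1:55 PM on Dec 20.
Subtract 8 hours 5 minutes → departure 5:50 AM UTC on Dec 20.
Kathmandu is UTC+5:45: 5:50 AM + 5:45 = 11:35 AM on Dec 20.

11:35 AM on Dec 20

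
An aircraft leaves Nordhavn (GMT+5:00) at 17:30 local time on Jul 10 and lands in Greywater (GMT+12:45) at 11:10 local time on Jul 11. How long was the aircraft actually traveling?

9 hours 55 minutes

Departure in UTC: 17:30 − 5:00 = 12:30 on Jul 10.
Arrival in UTC: 11:10 − 12:45 = 22:25 on Jul 10.
Elapsed = 22:25 − 12:30 = 9 hours 55 minutes.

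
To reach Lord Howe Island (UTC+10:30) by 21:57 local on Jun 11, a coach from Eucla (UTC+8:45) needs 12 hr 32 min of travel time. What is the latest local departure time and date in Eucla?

Target arrival in UTC: 21:57 − 10:30 = 11:27 on Jun 11.
Subtract 12 hours 32 minutes → departure 22:55 UTC on Jun 10.
Eucla is UTC+8:45: 22:55 + 8:45 = 07:40 on Jun 11.

07:40 on June 11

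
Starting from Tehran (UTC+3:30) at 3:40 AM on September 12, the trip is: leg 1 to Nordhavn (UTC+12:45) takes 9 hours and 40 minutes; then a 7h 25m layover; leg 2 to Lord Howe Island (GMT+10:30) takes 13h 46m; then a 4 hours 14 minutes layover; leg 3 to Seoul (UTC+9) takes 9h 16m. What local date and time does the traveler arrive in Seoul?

Convert departure to UTC: 3:40 AM − 3:30 = 12:10 AM UTC on Sep 12.
Add 9 hours and 40 minutes leg 1 → 9:50 AM UTC.
Add 7 hours 25 minutes layover in Nordhavn → 5:15 PM UTC.
Add 13 hours 46 minutes leg 2 → 7:01 AM UTC (Sep 13).
Add 4 hours 14 minutes layover in Lord Howe Island → 11:15 AM UTC.
Add 9 hours 16 minutes leg 3 → 8:31 PM UTC.
Seoul is UTC+9:00, so local arrival = 8:31 PM + 9:00 = 5:31 AM on Sep 14.

5:31 AM on September 14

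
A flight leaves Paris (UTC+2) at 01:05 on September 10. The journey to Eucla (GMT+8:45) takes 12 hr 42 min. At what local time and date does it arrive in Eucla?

Convert departure to UTC: 01:05 − 2:00 = 23:05 UTC on Sep 9.
Add 12 hours and 42 minutes travel time → 11:47 UTC (Sep 10).
Eucla is UTC+8:45, so local arrival = 11:47 + 8:45 = 20:32 on Sep 10.

20:32 on September 10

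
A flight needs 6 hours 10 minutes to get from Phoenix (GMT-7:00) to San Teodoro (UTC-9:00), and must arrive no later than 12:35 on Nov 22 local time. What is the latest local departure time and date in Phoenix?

Target arrival in UTC: 12:35 + 9:00 = 21:35 on Nov 22.
Subtract 6 hours 10 minutes → departure 15:25 UTC on Nov 22.
Phoenix is UTC−7:00: 15:25 − 7:00 = 08:25 on Nov 22.

08:25 on November 22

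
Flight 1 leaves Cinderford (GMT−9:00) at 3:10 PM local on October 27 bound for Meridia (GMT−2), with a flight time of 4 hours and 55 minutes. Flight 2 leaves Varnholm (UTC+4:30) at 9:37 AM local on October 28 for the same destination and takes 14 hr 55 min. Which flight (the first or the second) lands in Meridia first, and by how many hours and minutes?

Flight 1 in UTC: 3:10 PM + 9:00 = 12:10 AM on Oct 28.
+4 hours 55 minutes → arrive 5:05 AM UTC on Oct 28.
Flight 2 in UTC: 9:37 AM − 4:30 = 5:07 AM on Oct 28.
+14 hours and 55 minutes → arrive 8:02 PM UTC on Oct 28.
Flight 1 lands earlier by 14 hours 57 minutes.

the first, by 14 hours 57 minutes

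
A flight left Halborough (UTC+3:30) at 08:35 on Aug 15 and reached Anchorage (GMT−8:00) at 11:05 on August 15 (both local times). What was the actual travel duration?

14 hours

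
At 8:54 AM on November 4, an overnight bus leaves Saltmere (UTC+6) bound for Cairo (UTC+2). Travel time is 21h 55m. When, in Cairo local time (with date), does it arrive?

Convert departure to UTC: 8:54 AM − 6:00 = 2:54 AM UTC on Nov 4.
Add 21 hours and 55 minutes travel time → 12:49 AM UTC (Nov 5).
Cairo is UTC+2:00, so local arrival = 12:49 AM + 2:00 = 2:49 AM on Nov 5.

2:49 AM on Nov 5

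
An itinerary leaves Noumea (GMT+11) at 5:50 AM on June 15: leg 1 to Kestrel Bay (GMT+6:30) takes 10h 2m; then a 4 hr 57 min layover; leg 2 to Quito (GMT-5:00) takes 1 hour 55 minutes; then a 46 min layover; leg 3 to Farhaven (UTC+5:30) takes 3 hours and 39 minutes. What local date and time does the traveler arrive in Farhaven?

9:39 PM on Jun 15

Convert departure to UTC: 5:50 AM − 11:00 = 6:50 PM UTC on Jun 14.
Add 10 hours 2 minutes leg 1 → 4:52 AM UTC (Jun 15).
Add 4 hours 57 minutes layover in Kestrel Bay → 9:49 AM UTC.
Add 1 hour and 55 minutes leg 2 → 11:44 AM UTC.
Add 46 minutes layover in Quito → 12:30 PM UTC.
Add 3 hours 39 minutes leg 3 → 4:09 PM UTC.
Farhaven is UTC+5:30, so local arrival = 4:09 PM + 5:30 = 9:39 PM on Jun 15.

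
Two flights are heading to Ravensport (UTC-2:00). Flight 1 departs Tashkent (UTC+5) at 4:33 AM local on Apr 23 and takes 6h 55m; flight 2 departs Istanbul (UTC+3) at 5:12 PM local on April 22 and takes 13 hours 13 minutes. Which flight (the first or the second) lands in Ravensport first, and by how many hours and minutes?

the second, by 3 hours 3 minutes

Flight 1 in UTC: 4:33 AM − 5:00 = 11:33 PM on Apr 22.
+6 hours 55 minutes → arrive 6:28 AM UTC on Apr 23.
Flight 2 in UTC: 5:12 PM − 3:00 = 2:12 PM on Apr 22.
+13 hours and 13 minutes → arrive 3:25 AM UTC on Apr 23.
Flight 2 lands earlier by 3 hours 3 minutes.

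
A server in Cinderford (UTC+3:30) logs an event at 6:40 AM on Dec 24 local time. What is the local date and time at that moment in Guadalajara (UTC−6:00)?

9:10 PM on Dec 23

Guadalajara is 9:30 behind Cinderford.
Shift by the zone difference: 6:40 AM − 9:30 = 9:10 PM on Dec 23 in Guadalajara.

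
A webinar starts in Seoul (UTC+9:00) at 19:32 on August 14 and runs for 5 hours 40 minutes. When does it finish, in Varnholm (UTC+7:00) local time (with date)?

23:12 on August 14

Varnholm is 2:00 behind Seoul.
After 5 hours and 40 minutes it is 01:12 (Aug 15) in Seoul.
Shift by the zone difference: 01:12 − 2:00 = 23:12 on Aug 14 in Varnholm.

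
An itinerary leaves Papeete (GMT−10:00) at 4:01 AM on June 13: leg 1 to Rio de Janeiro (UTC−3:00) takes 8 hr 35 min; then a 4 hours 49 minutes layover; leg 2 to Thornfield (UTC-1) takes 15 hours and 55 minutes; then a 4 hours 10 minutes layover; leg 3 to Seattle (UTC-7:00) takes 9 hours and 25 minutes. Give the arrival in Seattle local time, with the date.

Convert departure to UTC: 4:01 AM + 10:00 = 2:01 PM UTC on Jun 13.
Add 8 hours 35 minutes leg 1 → 10:36 PM UTC.
Add 4 hours 49 minutes layover in Rio de Janeiro → 3:25 AM UTC (Jun 14).
Add 15 hours 55 minutes leg 2 → 7:20 PM UTC.
Add 4 hours and 10 minutes layover in Thornfield → 11:30 PM UTC.
Add 9 hours and 25 minutes leg 3 → 8:55 AM UTC (Jun 15).
Seattle is UTC−7:00, so local arrival = 8:55 AM − 7:00 = 1:55 AM on Jun 15.

1:55 AM on June 15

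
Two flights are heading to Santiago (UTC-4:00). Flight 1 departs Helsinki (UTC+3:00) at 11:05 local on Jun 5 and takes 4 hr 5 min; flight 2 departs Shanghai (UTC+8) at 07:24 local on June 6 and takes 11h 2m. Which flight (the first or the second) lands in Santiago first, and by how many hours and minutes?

Flight 1 in UTC: 11:05 − 3:00 = 08:05 on Jun 5.
+4 hours 5 minutes → arrive 12:10 UTC on Jun 5.
Flight 2 in UTC: 07:24 − 8:00 = 23:24 on Jun 5.
+11 hours 2 minutes → arrive 10:26 UTC on Jun 6.
Flight 1 lands earlier by 22 hours 16 minutes.

the first, by 22 hours 16 minutes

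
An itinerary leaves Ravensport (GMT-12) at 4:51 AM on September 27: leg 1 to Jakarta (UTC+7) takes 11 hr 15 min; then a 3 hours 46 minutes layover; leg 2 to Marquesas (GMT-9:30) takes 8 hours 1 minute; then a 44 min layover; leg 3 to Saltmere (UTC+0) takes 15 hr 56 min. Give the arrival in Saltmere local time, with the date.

8:33 AM on September 29

Convert departure to UTC: 4:51 AM + 12:00 = 4:51 PM UTC on Sep 27.
Add 11 hours and 15 minutes leg 1 → 4:06 AM UTC (Sep 28).
Add 3 hours and 46 minutes layover in Jakarta → 7:52 AM UTC.
Add 8 hours and 1 minute leg 2 → 3:53 PM UTC.
Add 44 minutes layover in Marquesas → 4:37 PM UTC.
Add 15 hours and 56 minutes leg 3 → 8:33 AM UTC (Sep 29).
Saltmere is UTC+0, so local arrival is the same: 8:33 AM on Sep 29.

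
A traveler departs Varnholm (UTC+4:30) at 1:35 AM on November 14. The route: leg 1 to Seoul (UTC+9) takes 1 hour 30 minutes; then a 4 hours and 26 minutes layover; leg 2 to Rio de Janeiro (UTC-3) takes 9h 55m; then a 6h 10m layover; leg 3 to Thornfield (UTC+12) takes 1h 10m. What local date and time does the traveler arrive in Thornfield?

Convert departure to UTC: 1:35 AM − 4:30 = 9:05 PM UTC on Nov 13.
Add 1 hour 30 minutes leg 1 → 10:35 PM UTC.
Add 4 hours and 26 minutes layover in Seoul → 3:01 AM UTC (Nov 14).
Add 9 hours 55 minutes leg 2 → 12:56 PM UTC.
Add 6 hours 10 minutes layover in Rio de Janeiro → 7:06 PM UTC.
Add 1 hour 10 minutes leg 3 → 8:16 PM UTC.
Thornfield is UTC+12:00, so local arrival = 8:16 PM + 12:00 = 8:16 AM on Nov 15.

8:16 AM on November 15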